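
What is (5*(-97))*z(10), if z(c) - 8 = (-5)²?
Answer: -16005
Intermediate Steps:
z(c) = 33 (z(c) = 8 + (-5)² = 8 + 25 = 33)
(5*(-97))*z(10) = (5*(-97))*33 = -485*33 = -16005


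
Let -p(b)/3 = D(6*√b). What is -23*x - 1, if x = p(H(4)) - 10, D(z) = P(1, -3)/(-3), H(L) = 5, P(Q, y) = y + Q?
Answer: 275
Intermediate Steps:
P(Q, y) = Q + y
D(z) = ⅔ (D(z) = (1 - 3)/(-3) = -2*(-⅓) = ⅔)
p(b) = -2 (p(b) = -3*⅔ = -2)
x = -12 (x = -2 - 10 = -12)
-23*x - 1 = -23*(-12) - 1 = 276 - 1 = 275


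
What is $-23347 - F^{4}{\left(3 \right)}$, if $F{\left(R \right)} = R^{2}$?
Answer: $-29908$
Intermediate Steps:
$-23347 - F^{4}{\left(3 \right)} = -23347 - \left(3^{2}\right)^{4} = -23347 - 9^{4} = -23347 - 6561 = -29908$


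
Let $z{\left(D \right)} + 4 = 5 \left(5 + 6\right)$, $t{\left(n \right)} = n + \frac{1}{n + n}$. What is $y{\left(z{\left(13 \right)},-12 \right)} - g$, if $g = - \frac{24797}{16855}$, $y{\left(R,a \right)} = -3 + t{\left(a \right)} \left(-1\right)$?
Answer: $\frac{4252663}{404520} \approx 10.513$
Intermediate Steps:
$t{\left(n \right)} = n + \frac{1}{2 n}$
$z{\left(D \right)} = 51$ ($z{\left(D \right)} = -4 + 5 \left(5 + 6\right) = -4 + 5 \cdot 11 = -4 + 55 = 51$)
$y{\left(R,a \right)} = -3 - a - \frac{1}{2 a}$ ($y{\left(R,a \right)} = -3 + \left(a + \frac{1}{2 a}\right) \left(-1\right) = -3 - \left(a + \frac{1}{2 a}\right) = -3 - a - \frac{1}{2 a}$)
$g = - \frac{24797}{16855}$ ($g = \left(-24797\right) \frac{1}{16855} = - \frac{24797}{16855} \approx -1.4712$)
$y{\left(z{\left(13 \right)},-12 \right)} - g = \left(-3 - -12 - \frac{1}{2 \left(-12\right)}\right) - - \frac{24797}{16855} = \left(-3 + 12 - - \frac{1}{24}\right) + \frac{24797}{16855} = \left(-3 + 12 + \frac{1}{24}\right) + \frac{24797}{16855} = \frac{217}{24} + \frac{24797}{16855} = \frac{4252663}{404520}$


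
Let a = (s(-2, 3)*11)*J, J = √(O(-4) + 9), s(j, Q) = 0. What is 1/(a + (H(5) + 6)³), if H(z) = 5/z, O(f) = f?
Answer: 1/343 ≈ 0.0029155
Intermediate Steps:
J = √5 (J = √(-4 + 9) = √5 ≈ 2.2361)
a = 0 (a = (0*11)*√5 = 0*√5 = 0)
1/(a + (H(5) + 6)³) = 1/(0 + (5/5 + 6)³) = 1/(0 + (5*(⅕) + 6)³) = 1/(0 + (1 + 6)³) = 1/(0 + 7³) = 1/(0 + 343) = 1/343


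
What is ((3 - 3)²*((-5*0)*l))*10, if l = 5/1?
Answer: 0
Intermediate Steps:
l = 5 (l = 5*1 = 5)
((3 - 3)²*((-5*0)*l))*10 = ((3 - 3)²*(-5*0*5))*10 = (0²*(0*5))*10 = (0*0)*10 = 0*10 = 0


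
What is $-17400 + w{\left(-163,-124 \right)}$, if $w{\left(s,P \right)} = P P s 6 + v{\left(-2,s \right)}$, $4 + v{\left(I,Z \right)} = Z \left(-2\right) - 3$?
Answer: $-15054809$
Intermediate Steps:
$v{\left(I,Z \right)} = -7 - 2 Z$ ($v{\left(I,Z \right)} = -4 + \left(Z \left(-2\right) - 3\right) = -4 - \left(3 + 2 Z\right) = -7 - 2 Z$)
$w{\left(s,P \right)} = -7 - 2 s + 6 s P^{2}$ ($w{\left(s,P \right)} = P P s 6 - \left(7 + 2 s\right) = P^{2} s 6 - \left(7 + 2 s\right) = s P^{2} \cdot 6 - \left(7 + 2 s\right) = 6 s P^{2} - \left(7 + 2 s\right) = -7 - 2 s + 6 s P^{2}$)
$-17400 + w{\left(-163,-124 \right)} = -17400 - \left(-319 + 15037728\right) = -17400 + \left(-7 + 326 + 6 \left(-163\right) 15376\right) = -17400 - 15037409 = -15054809$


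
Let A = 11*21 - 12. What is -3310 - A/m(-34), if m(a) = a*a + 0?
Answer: -3826579/1156 ≈ -3310.2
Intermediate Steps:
A = 219 (A = 231 - 12 = 219)
m(a) = a² (m(a) = a² + 0 = a²)
-3310 - A/m(-34) = -3310 - 219/((-34)²) = -3310 - 219/1156 = -3826579/1156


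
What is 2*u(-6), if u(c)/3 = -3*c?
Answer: 108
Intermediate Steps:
u(c) = -9*c (u(c) = 3*(-3*c) = -9*c)
2*u(-6) = 2*(-9*(-6)) = 2*54 = 108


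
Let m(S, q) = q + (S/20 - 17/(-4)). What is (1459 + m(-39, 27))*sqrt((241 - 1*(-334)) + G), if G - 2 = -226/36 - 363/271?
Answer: 4961*sqrt(1505377358)/5420 ≈ 35513.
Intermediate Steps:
m(S, q) = 17/4 + q + S/20 (m(S, q) = q + (S*(1/20) - 17*(-1/4)) = q + (S/20 + 17/4) = q + (17/4 + S/20) = 17/4 + q + S/20)
G = -27401/4878 (G = 2 + (-226/36 - 363/271) = 2 + (-226*1/36 - 363*1/271) = 2 + (-113/18 - 363/271) = 2 - 37157/4878 = -27401/4878 ≈ -5.6173)
(1459 + m(-39, 27))*sqrt((241 - 1*(-334)) + G) = (1459 + (17/4 + 27 + (1/20)*(-39)))*sqrt((241 - 1*(-334)) - 27401/4878) = (1459 + (17/4 + 27 - 39/20))*sqrt((241 + 334) - 27401/4878) = (1459 + 293/10)*sqrt(575 - 27401/4878) = 14883*sqrt(2777449/4878)/10 = 14883*(sqrt(1505377358)/1626)/10 = 4961*sqrt(1505377358)/5420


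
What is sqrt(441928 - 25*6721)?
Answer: sqrt(273903) ≈ 523.36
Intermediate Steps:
sqrt(441928 - 25*6721) = sqrt(441928 - 168025) = sqrt(273903)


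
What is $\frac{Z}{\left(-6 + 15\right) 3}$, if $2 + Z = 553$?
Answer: $\frac{551}{27} \approx 20.407$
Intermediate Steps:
$Z = 551$ ($Z = -2 + 553 = 551$)
$\frac{Z}{\left(-6 + 15\right) 3} = \frac{551}{\left(-6 + 15\right) 3} = \frac{551}{9 \cdot 3} = \frac{551}{27}$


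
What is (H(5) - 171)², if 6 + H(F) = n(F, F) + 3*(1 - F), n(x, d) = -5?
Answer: 37636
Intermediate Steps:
H(F) = -8 - 3*F (H(F) = -6 + (-5 + 3*(1 - F)) = -6 + (-5 + (3 - 3*F)) = -6 + (-2 - 3*F) = -8 - 3*F)
(H(5) - 171)² = ((-8 - 3*5) - 171)² = ((-8 - 15) - 171)² = (-23 - 171)² = (-194)² = 37636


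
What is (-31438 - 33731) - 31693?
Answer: -96862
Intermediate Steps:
(-31438 - 33731) - 31693 = -65169 - 31693 = -96862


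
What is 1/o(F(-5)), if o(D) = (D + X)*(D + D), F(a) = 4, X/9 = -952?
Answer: -1/68512 ≈ -1.4596e-5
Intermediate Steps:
X = -8568 (X = 9*(-952) = -8568)
o(D) = 2*D*(-8568 + D) (o(D) = (D - 8568)*(D + D) = (-8568 + D)*(2*D) = 2*D*(-8568 + D))
1/o(F(-5)) = 1/(2*4*(-8568 + 4)) = 1/(2*4*(-8564)) = 1/(-68512) = -1/68512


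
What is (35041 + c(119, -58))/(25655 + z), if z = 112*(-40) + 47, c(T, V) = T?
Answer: 5860/3537 ≈ 1.6568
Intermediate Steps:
z = -4433 (z = -4480 + 47 = -4433)
(35041 + c(119, -58))/(25655 + z) = (35041 + 119)/(25655 - 4433) = 35160/21222 = 35160*(1/21222) = 5860/3537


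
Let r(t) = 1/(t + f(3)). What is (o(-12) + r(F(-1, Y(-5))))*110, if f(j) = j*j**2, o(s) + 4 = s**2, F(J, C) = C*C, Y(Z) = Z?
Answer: 400455/26 ≈ 15402.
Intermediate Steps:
F(J, C) = C**2
o(s) = -4 + s**2
f(j) = j**3
r(t) = 1/(27 + t) (r(t) = 1/(t + 3**3) = 1/(t + 27) = 1/(27 + t))
(o(-12) + r(F(-1, Y(-5))))*110 = ((-4 + (-12)**2) + 1/(27 + (-5)**2))*110 = ((-4 + 144) + 1/(27 + 25))*110 = (140 + 1/52)*110 = (7281/52)*110 = 400455/26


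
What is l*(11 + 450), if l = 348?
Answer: 160428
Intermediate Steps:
l*(11 + 450) = 348*(11 + 450) = 348*461 = 160428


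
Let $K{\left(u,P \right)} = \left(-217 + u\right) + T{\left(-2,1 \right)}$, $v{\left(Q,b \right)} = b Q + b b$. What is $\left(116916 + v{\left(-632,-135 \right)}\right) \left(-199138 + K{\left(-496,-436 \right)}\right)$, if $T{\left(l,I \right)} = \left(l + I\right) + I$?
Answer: $-44059351311$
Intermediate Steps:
$T{\left(l,I \right)} = l + 2 I$ ($T{\left(l,I \right)} = \left(I + l\right) + I = l + 2 I$)
$v{\left(Q,b \right)} = b^{2} + Q b$ ($v{\left(Q,b \right)} = Q b + b^{2} = b^{2} + Q b$)
$K{\left(u,P \right)} = -217 + u$ ($K{\left(u,P \right)} = \left(-217 + u\right) + \left(-2 + 2 \cdot 1\right) = \left(-217 + u\right) + \left(-2 + 2\right) = \left(-217 + u\right) + 0 = -217 + u$)
$\left(116916 + v{\left(-632,-135 \right)}\right) \left(-199138 + K{\left(-496,-436 \right)}\right) = \left(116916 - 135 \left(-632 - 135\right)\right) \left(-199138 - 713\right) = \left(116916 - -103545\right) \left(-199138 - 713\right) = \left(116916 + 103545\right) \left(-199851\right) = 220461 \left(-199851\right) = -44059351311$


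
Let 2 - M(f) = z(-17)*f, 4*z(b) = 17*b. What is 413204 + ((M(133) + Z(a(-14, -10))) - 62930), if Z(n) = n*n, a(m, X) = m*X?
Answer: 1517941/4 ≈ 3.7949e+5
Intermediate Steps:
z(b) = 17*b/4 (z(b) = (17*b)/4 = 17*b/4)
a(m, X) = X*m
Z(n) = n**2
M(f) = 2 + 289*f/4 (M(f) = 2 - (17/4)*(-17)*f = 2 - (-289)*f/4 = 2 + 289*f/4)
413204 + ((M(133) + Z(a(-14, -10))) - 62930) = 413204 + (((2 + (289/4)*133) + (-10*(-14))**2) - 62930) = 413204 + (((2 + 38437/4) + 140**2) - 62930) = 413204 + ((38445/4 + 19600) - 62930) = 413204 + (116845/4 - 62930) = 413204 - 134875/4 = 1517941/4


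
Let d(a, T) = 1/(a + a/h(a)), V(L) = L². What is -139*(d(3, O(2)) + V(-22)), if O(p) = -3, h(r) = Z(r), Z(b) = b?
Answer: -269243/4 ≈ -67311.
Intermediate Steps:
h(r) = r
d(a, T) = 1/(1 + a) (d(a, T) = 1/(a + a/a) = 1/(a + 1) = 1/(1 + a))
-139*(d(3, O(2)) + V(-22)) = -139*(1/(1 + 3) + (-22)²) = -139*(1/4 + 484) = -139*(¼ + 484) = -139*1937/4 = -269243/4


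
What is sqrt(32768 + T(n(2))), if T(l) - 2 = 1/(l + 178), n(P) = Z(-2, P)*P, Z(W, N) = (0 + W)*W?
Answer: sqrt(1133711106)/186 ≈ 181.02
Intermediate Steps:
Z(W, N) = W**2 (Z(W, N) = W*W = W**2)
n(P) = 4*P (n(P) = (-2)**2*P = 4*P)
T(l) = 2 + 1/(178 + l) (T(l) = 2 + 1/(l + 178) = 2 + 1/(178 + l))
sqrt(32768 + T(n(2))) = sqrt(32768 + (357 + 2*(4*2))/(178 + 4*2)) = sqrt(32768 + (357 + 2*8)/(178 + 8)) = sqrt(32768 + (357 + 16)/186) = sqrt(32768 + (1/186)*373) = sqrt(32768 + 373/186) = sqrt(6095221/186) = sqrt(1133711106)/186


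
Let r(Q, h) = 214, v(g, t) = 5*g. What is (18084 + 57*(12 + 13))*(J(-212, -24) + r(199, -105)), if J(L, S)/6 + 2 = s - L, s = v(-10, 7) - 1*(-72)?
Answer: 31331454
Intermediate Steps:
s = 22 (s = 5*(-10) - 1*(-72) = -50 + 72 = 22)
J(L, S) = 120 - 6*L (J(L, S) = -12 + 6*(22 - L) = -12 + (132 - 6*L) = 120 - 6*L)
(18084 + 57*(12 + 13))*(J(-212, -24) + r(199, -105)) = (18084 + 57*(12 + 13))*((120 - 6*(-212)) + 214) = (18084 + 57*25)*((120 + 1272) + 214) = (18084 + 1425)*(1392 + 214) = 19509*1606 = 31331454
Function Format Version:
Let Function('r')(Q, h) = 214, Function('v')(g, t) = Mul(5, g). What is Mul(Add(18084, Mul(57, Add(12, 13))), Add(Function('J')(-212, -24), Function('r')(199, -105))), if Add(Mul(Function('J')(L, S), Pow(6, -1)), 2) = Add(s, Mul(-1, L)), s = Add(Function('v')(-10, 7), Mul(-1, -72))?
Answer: 31331454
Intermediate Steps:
s = 22 (s = Add(Mul(5, -10), Mul(-1, -72)) = Add(-50, 72) = 22)
Function('J')(L, S) = Add(120, Mul(-6, L)) (Function('J')(L, S) = Add(-12, Mul(6, Add(22, Mul(-1, L)))) = Add(-12, Add(132, Mul(-6, L))) = Add(120, Mul(-6, L)))
Mul(Add(18084, Mul(57, Add(12, 13))), Add(Function('J')(-212, -24), Function('r')(199, -105))) = Mul(Add(18084, Mul(57, Add(12, 13))), Add(Add(120, Mul(-6, -212)), 214)) = Mul(Add(18084, Mul(57, 25)), Add(Add(120, 1272), 214)) = Mul(Add(18084, 1425), Add(1392, 214)) = Mul(19509, 1606) = 31331454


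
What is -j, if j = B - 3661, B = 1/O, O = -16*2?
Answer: 117153/32 ≈ 3661.0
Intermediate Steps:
O = -32
B = -1/32 (B = 1/(-32) = -1/32 ≈ -0.031250)
j = -117153/32 (j = -1/32 - 3661 = -117153/32 ≈ -3661.0)
-j = -1*(-117153/32) = 117153/32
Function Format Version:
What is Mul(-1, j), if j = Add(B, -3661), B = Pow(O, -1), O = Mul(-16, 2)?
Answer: Rational(117153, 32) ≈ 3661.0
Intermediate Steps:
O = -32
B = Rational(-1, 32) (B = Pow(-32, -1) = Rational(-1, 32) ≈ -0.031250)
j = Rational(-117153, 32) (j = Add(Rational(-1, 32), -3661) = Rational(-117153, 32) ≈ -3661.0)
Mul(-1, j) = Mul(-1, Rational(-117153, 32)) = Rational(117153, 32)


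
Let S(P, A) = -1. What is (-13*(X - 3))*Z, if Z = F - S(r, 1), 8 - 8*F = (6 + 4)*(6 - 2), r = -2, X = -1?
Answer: -156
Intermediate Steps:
F = -4 (F = 1 - (6 + 4)*(6 - 2)/8 = 1 - 5*4/4 = 1 - ⅛*40 = 1 - 5 = -4)
Z = -3 (Z = -4 - 1*(-1) = -4 + 1 = -3)
(-13*(X - 3))*Z = -13*(-1 - 3)*(-3) = -13*(-4)*(-3) = 52*(-3) = -156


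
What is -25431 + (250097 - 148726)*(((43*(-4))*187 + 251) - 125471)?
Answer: -15954198895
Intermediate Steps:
-25431 + (250097 - 148726)*(((43*(-4))*187 + 251) - 125471) = -25431 + 101371*((-172*187 + 251) - 125471) = -25431 + 101371*((-32164 + 251) - 125471) = -25431 + 101371*(-31913 - 125471) = -25431 + 101371*(-157384) = -25431 - 15954173464 = -15954198895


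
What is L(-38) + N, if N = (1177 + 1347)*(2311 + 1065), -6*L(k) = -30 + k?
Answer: 25563106/3 ≈ 8.5210e+6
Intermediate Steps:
L(k) = 5 - k/6 (L(k) = -(-30 + k)/6 = 5 - k/6)
N = 8521024 (N = 2524*3376 = 8521024)
L(-38) + N = (5 - ⅙*(-38)) + 8521024 = (5 + 19/3) + 8521024 = 34/3 + 8521024 = 25563106/3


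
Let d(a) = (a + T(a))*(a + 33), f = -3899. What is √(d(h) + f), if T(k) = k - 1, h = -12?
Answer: 2*I*√1106 ≈ 66.513*I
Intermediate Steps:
T(k) = -1 + k
d(a) = (-1 + 2*a)*(33 + a) (d(a) = (a + (-1 + a))*(a + 33) = (-1 + 2*a)*(33 + a))
√(d(h) + f) = √((-33 + 2*(-12)² + 65*(-12)) - 3899) = √((-33 + 2*144 - 780) - 3899) = √((-33 + 288 - 780) - 3899) = √(-525 - 3899) = √(-4424) = 2*I*√1106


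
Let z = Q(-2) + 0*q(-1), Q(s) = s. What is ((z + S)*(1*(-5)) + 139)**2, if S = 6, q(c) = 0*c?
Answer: 14161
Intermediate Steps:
q(c) = 0
z = -2 (z = -2 + 0*0 = -2 + 0 = -2)
((z + S)*(1*(-5)) + 139)**2 = ((-2 + 6)*(1*(-5)) + 139)**2 = (4*(-5) + 139)**2 = (-20 + 139)**2 = 119**2 = 14161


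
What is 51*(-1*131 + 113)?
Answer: -918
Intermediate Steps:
51*(-1*131 + 113) = 51*(-131 + 113) = 51*(-18) = -918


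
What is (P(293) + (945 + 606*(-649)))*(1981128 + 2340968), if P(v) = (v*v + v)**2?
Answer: 32070176269404240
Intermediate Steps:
P(v) = (v + v**2)**2 (P(v) = (v**2 + v)**2 = (v + v**2)**2)
(P(293) + (945 + 606*(-649)))*(1981128 + 2340968) = (293**2*(1 + 293)**2 + (945 + 606*(-649)))*(1981128 + 2340968) = (85849*294**2 + (945 - 393294))*4322096 = (85849*86436 - 392349)*4322096 = (7420444164 - 392349)*4322096 = 7420051815*4322096 = 32070176269404240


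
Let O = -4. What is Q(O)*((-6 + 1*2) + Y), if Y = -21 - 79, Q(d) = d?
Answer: 416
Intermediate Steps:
Y = -100
Q(O)*((-6 + 1*2) + Y) = -4*((-6 + 1*2) - 100) = -4*((-6 + 2) - 100) = -4*(-4 - 100) = -4*(-104) = 416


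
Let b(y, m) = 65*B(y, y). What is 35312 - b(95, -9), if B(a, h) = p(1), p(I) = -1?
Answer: 35377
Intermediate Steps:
B(a, h) = -1
b(y, m) = -65 (b(y, m) = 65*(-1) = -65)
35312 - b(95, -9) = 35312 - 1*(-65) = 35312 + 65 = 35377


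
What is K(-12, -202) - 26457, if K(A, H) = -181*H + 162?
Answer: 10267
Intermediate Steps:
K(A, H) = 162 - 181*H
K(-12, -202) - 26457 = (162 - 181*(-202)) - 26457 = (162 + 36562) - 26457 = 36724 - 26457 = 10267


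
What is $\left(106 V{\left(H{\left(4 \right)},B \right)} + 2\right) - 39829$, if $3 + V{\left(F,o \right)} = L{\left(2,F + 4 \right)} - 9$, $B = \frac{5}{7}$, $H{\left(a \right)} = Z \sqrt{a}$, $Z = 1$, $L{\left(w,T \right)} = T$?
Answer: $-40463$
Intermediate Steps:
$H{\left(a \right)} = \sqrt{a}$ ($H{\left(a \right)} = 1 \sqrt{a} = \sqrt{a}$)
$B = \frac{5}{7}$ ($B = 5 \cdot \frac{1}{7} = \frac{5}{7} \approx 0.71429$)
$V{\left(F,o \right)} = -8 + F$ ($V{\left(F,o \right)} = -3 + \left(\left(F + 4\right) - 9\right) = -3 + \left(\left(4 + F\right) - 9\right) = -3 + \left(-5 + F\right) = -8 + F$)
$\left(106 V{\left(H{\left(4 \right)},B \right)} + 2\right) - 39829 = \left(106 \left(-8 + \sqrt{4}\right) + 2\right) - 39829 = \left(106 \left(-8 + 2\right) + 2\right) - 39829 = \left(106 \left(-6\right) + 2\right) - 39829 = \left(-636 + 2\right) - 39829 = -634 - 39829 = -40463$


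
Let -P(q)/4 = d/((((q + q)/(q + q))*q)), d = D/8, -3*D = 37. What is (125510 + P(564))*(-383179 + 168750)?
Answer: -91073545079233/3384 ≈ -2.6913e+10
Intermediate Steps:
D = -37/3 (D = -1/3*37 = -37/3 ≈ -12.333)
d = -37/24 (d = -37/3/8 = -37/3*1/8 = -37/24 ≈ -1.5417)
P(q) = 37/(6*q) (P(q) = -4*(-37)/((((q + q)/(q + q))*q)*24) = -4*(-37)/((((2*q)/((2*q)))*q)*24) = -4*(-37)/((((2*q)*(1/(2*q)))*q)*24) = -4*(-37)/((1*q)*24) = -4*(-37)/(q*24) = -(-37)/(6*q) = 37/(6*q))
(125510 + P(564))*(-383179 + 168750) = (125510 + (37/6)/564)*(-383179 + 168750) = (125510 + (37/6)*(1/564))*(-214429) = (125510 + 37/3384)*(-214429) = (424725877/3384)*(-214429) = -91073545079233/3384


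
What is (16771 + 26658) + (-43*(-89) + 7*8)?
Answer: 47312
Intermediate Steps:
(16771 + 26658) + (-43*(-89) + 7*8) = 43429 + (3827 + 56) = 43429 + 3883 = 47312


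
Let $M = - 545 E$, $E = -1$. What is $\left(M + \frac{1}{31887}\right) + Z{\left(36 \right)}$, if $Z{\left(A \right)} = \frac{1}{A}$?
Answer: $\frac{69517207}{127548} \approx 545.03$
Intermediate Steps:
$M = 545$ ($M = \left(-545\right) \left(-1\right) = 545$)
$\left(M + \frac{1}{31887}\right) + Z{\left(36 \right)} = \left(545 + \frac{1}{31887}\right) + \frac{1}{36} = \frac{17378416}{31887} + \frac{1}{36} = \frac{69517207}{127548}$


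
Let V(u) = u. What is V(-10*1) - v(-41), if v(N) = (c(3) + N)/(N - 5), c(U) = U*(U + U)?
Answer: -21/2 ≈ -10.500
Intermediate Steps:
c(U) = 2*U**2 (c(U) = U*(2*U) = 2*U**2)
v(N) = (18 + N)/(-5 + N) (v(N) = (2*3**2 + N)/(N - 5) = (2*9 + N)/(-5 + N) = (18 + N)/(-5 + N))
V(-10*1) - v(-41) = -10*1 - (18 - 41)/(-5 - 41) = -10 - (-23)/(-46) = -10 - (-1)*(-23)/46 = -10 - 1*1/2 = -10 - 1/2 = -21/2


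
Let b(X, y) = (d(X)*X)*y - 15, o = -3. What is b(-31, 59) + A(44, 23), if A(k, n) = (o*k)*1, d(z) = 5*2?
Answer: -18437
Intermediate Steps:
d(z) = 10
A(k, n) = -3*k (A(k, n) = -3*k*1 = -3*k)
b(X, y) = -15 + 10*X*y (b(X, y) = (10*X)*y - 15 = 10*X*y - 15 = -15 + 10*X*y)
b(-31, 59) + A(44, 23) = (-15 + 10*(-31)*59) - 3*44 = (-15 - 18290) - 132 = -18305 - 132 = -18437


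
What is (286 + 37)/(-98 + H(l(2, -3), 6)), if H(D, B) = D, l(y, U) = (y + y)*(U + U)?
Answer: -323/122 ≈ -2.6475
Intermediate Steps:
l(y, U) = 4*U*y (l(y, U) = (2*y)*(2*U) = 4*U*y)
(286 + 37)/(-98 + H(l(2, -3), 6)) = (286 + 37)/(-98 + 4*(-3)*2) = 323/(-98 - 24) = 323/(-122) = 323*(-1/122) = -323/122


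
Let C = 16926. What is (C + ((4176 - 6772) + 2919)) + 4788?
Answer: 22037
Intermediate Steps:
(C + ((4176 - 6772) + 2919)) + 4788 = (16926 + ((4176 - 6772) + 2919)) + 4788 = (16926 + (-2596 + 2919)) + 4788 = (16926 + 323) + 4788 = 17249 + 4788 = 22037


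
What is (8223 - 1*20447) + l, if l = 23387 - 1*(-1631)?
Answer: 12794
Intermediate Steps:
l = 25018 (l = 23387 + 1631 = 25018)
(8223 - 1*20447) + l = (8223 - 1*20447) + 25018 = (8223 - 20447) + 25018 = -12224 + 25018 = 12794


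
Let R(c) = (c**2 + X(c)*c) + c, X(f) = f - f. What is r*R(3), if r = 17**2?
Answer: 3468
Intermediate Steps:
X(f) = 0
R(c) = c + c**2 (R(c) = (c**2 + 0*c) + c = (c**2 + 0) + c = c**2 + c = c + c**2)
r = 289
r*R(3) = 289*(3*(1 + 3)) = 289*(3*4) = 289*12 = 3468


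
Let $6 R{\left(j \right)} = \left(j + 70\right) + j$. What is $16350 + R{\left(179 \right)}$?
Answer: $\frac{49264}{3} \approx 16421.0$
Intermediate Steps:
$R{\left(j \right)} = \frac{35}{3} + \frac{j}{3}$ ($R{\left(j \right)} = \frac{\left(j + 70\right) + j}{6} = \frac{\left(70 + j\right) + j}{6} = \frac{70 + 2 j}{6} = \frac{35}{3} + \frac{j}{3}$)
$16350 + R{\left(179 \right)} = 16350 + \left(\frac{35}{3} + \frac{1}{3} \cdot 179\right) = 16350 + \left(\frac{35}{3} + \frac{179}{3}\right) = 16350 + \frac{214}{3} = \frac{49264}{3}$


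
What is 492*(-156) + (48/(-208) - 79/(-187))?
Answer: -186583646/2431 ≈ -76752.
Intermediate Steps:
492*(-156) + (48/(-208) - 79/(-187)) = -76752 + (48*(-1/208) - 79*(-1/187)) = -76752 + (-3/13 + 79/187) = -76752 + 466/2431 = -186583646/2431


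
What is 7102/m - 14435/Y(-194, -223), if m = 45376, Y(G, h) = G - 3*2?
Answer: 8205287/113440 ≈ 72.332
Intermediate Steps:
Y(G, h) = -6 + G (Y(G, h) = G - 6 = -6 + G)
7102/m - 14435/Y(-194, -223) = 7102/45376 - 14435/(-6 - 194) = 7102*(1/45376) - 14435/(-200) = 3551/22688 - 14435*(-1/200) = 3551/22688 + 2887/40 = 8205287/113440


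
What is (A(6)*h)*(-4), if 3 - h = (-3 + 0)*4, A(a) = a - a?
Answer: 0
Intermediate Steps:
A(a) = 0
h = 15 (h = 3 - (-3 + 0)*4 = 3 - (-3)*4 = 3 - 1*(-12) = 3 + 12 = 15)
(A(6)*h)*(-4) = (0*15)*(-4) = 0*(-4) = 0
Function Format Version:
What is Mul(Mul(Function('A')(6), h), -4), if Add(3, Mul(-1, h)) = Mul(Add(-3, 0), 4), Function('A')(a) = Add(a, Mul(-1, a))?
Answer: 0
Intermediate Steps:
Function('A')(a) = 0
h = 15 (h = Add(3, Mul(-1, Mul(Add(-3, 0), 4))) = Add(3, Mul(-1, Mul(-3, 4))) = Add(3, Mul(-1, -12)) = Add(3, 12) = 15)
Mul(Mul(Function('A')(6), h), -4) = Mul(Mul(0, 15), -4) = Mul(0, -4) = 0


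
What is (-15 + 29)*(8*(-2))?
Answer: -224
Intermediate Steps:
(-15 + 29)*(8*(-2)) = 14*(-16) = -224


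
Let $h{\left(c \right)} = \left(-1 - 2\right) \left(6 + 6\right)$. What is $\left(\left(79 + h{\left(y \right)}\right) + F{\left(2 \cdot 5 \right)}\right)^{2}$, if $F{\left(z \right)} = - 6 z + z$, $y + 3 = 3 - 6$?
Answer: $49$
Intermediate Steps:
$y = -6$ ($y = -3 + \left(3 - 6\right) = -3 - 3 = -6$)
$F{\left(z \right)} = - 5 z$
$h{\left(c \right)} = -36$ ($h{\left(c \right)} = \left(-3\right) 12 = -36$)
$\left(\left(79 + h{\left(y \right)}\right) + F{\left(2 \cdot 5 \right)}\right)^{2} = \left(\left(79 - 36\right) - 5 \cdot 2 \cdot 5\right)^{2} = \left(43 - 50\right)^{2} = \left(-7\right)^{2} = 49$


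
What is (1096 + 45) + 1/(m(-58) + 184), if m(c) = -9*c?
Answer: 805547/706 ≈ 1141.0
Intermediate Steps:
(1096 + 45) + 1/(m(-58) + 184) = (1096 + 45) + 1/(-9*(-58) + 184) = 1141 + 1/(522 + 184) = 1141 + 1/706 = 805547/706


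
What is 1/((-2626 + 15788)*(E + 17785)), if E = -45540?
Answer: -1/365311310 ≈ -2.7374e-9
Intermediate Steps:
1/((-2626 + 15788)*(E + 17785)) = 1/((-2626 + 15788)*(-45540 + 17785)) = 1/(13162*(-27755)) = 1/(-365311310) = -1/365311310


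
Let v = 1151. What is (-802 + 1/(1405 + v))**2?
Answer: 4202135107921/6533136 ≈ 6.4320e+5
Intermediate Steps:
(-802 + 1/(1405 + v))**2 = (-802 + 1/(1405 + 1151))**2 = (-802 + 1/2556)**2 = (-2049911/2556)**2 = 4202135107921/6533136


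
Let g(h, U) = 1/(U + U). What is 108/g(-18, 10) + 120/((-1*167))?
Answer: 360600/167 ≈ 2159.3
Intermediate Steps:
g(h, U) = 1/(2*U)
108/g(-18, 10) + 120/((-1*167)) = 108/(((½)/10)) + 120/((-1*167)) = 108/(((½)*(⅒))) + 120/(-167) = 108/(1/20) + 120*(-1/167) = 108*20 - 120/167 = 2160 - 120/167 = 360600/167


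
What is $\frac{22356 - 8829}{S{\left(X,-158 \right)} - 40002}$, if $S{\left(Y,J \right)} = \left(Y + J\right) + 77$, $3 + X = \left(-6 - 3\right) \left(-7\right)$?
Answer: $- \frac{1503}{4447} \approx -0.33798$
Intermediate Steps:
$X = 60$ ($X = -3 + \left(-6 - 3\right) \left(-7\right) = -3 - -63 = -3 + 63 = 60$)
$S{\left(Y,J \right)} = 77 + J + Y$ ($S{\left(Y,J \right)} = \left(J + Y\right) + 77 = 77 + J + Y$)
$\frac{22356 - 8829}{S{\left(X,-158 \right)} - 40002} = \frac{22356 - 8829}{\left(77 - 158 + 60\right) - 40002} = \frac{13527}{-21 - 40002} = \frac{13527}{-40023} = 13527 \left(- \frac{1}{40023}\right) = - \frac{1503}{4447}$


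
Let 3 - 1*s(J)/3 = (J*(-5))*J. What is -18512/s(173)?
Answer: -1157/28059 ≈ -0.041235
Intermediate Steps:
s(J) = 9 + 15*J**2 (s(J) = 9 - 3*J*(-5)*J = 9 - 3*(-5*J)*J = 9 - (-15)*J**2 = 9 + 15*J**2)
-18512/s(173) = -18512/(9 + 15*173**2) = -18512/(9 + 15*29929) = -18512/(9 + 448935) = -18512/448944 = -18512*1/448944 = -1157/28059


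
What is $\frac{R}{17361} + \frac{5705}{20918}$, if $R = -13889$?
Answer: $- \frac{191485597}{363157398} \approx -0.52728$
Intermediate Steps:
$\frac{R}{17361} + \frac{5705}{20918} = - \frac{13889}{17361} + \frac{5705}{20918} = - \frac{191485597}{363157398}$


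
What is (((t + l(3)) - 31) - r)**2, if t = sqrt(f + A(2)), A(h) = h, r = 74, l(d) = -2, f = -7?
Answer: (107 - I*sqrt(5))**2 ≈ 11444.0 - 478.52*I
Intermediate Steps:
t = I*sqrt(5) (t = sqrt(-7 + 2) = sqrt(-5) = I*sqrt(5) ≈ 2.2361*I)
(((t + l(3)) - 31) - r)**2 = (((I*sqrt(5) - 2) - 31) - 1*74)**2 = (((-2 + I*sqrt(5)) - 31) - 74)**2 = ((-33 + I*sqrt(5)) - 74)**2 = (-107 + I*sqrt(5))**2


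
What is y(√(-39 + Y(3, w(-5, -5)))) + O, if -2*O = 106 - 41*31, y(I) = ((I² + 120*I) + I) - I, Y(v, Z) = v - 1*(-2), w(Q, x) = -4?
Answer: 1097/2 + 120*I*√34 ≈ 548.5 + 699.71*I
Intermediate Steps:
Y(v, Z) = 2 + v (Y(v, Z) = v + 2 = 2 + v)
y(I) = I² + 120*I (y(I) = (I² + 121*I) - I = I² + 120*I)
O = 1165/2 (O = -(106 - 41*31)/2 = -(106 - 1271)/2 = -½*(-1165) = 1165/2 ≈ 582.50)
y(√(-39 + Y(3, w(-5, -5)))) + O = √(-39 + (2 + 3))*(120 + √(-39 + (2 + 3))) + 1165/2 = √(-39 + 5)*(120 + √(-39 + 5)) + 1165/2 = √(-34)*(120 + √(-34)) + 1165/2 = (I*√34)*(120 + I*√34) + 1165/2 = I*√34*(120 + I*√34) + 1165/2 = 1165/2 + I*√34*(120 + I*√34)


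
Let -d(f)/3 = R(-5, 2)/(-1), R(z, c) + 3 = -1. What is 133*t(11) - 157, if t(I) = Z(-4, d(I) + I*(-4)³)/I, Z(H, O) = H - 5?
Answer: -2924/11 ≈ -265.82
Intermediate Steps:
R(z, c) = -4 (R(z, c) = -3 - 1 = -4)
d(f) = -12 (d(f) = -(-12)/(-1) = -(-12)*(-1) = -3*4 = -12)
Z(H, O) = -5 + H
t(I) = -9/I (t(I) = (-5 - 4)/I = -9/I)
133*t(11) - 157 = 133*(-9/11) - 157 = -1197/11 - 157 = -2924/11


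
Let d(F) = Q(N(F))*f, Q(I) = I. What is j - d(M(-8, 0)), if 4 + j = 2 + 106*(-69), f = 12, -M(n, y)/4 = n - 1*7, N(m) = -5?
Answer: -7256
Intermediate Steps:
M(n, y) = 28 - 4*n (M(n, y) = -4*(n - 1*7) = -4*(n - 7) = -4*(-7 + n) = 28 - 4*n)
d(F) = -60 (d(F) = -5*12 = -60)
j = -7316 (j = -4 + (2 + 106*(-69)) = -4 + (2 - 7314) = -4 - 7312 = -7316)
j - d(M(-8, 0)) = -7316 - 1*(-60) = -7316 + 60 = -7256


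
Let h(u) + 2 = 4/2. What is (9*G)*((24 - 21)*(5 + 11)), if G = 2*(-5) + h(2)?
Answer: -4320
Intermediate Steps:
h(u) = 0 (h(u) = -2 + 4/2 = -2 + 4*(½) = -2 + 2 = 0)
G = -10 (G = 2*(-5) + 0 = -10 + 0 = -10)
(9*G)*((24 - 21)*(5 + 11)) = (9*(-10))*((24 - 21)*(5 + 11)) = -270*16 = -90*48 = -4320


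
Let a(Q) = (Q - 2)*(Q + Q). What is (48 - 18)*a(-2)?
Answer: 480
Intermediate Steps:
a(Q) = 2*Q*(-2 + Q) (a(Q) = (-2 + Q)*(2*Q) = 2*Q*(-2 + Q))
(48 - 18)*a(-2) = (48 - 18)*(2*(-2)*(-2 - 2)) = 30*(2*(-2)*(-4)) = 30*16 = 480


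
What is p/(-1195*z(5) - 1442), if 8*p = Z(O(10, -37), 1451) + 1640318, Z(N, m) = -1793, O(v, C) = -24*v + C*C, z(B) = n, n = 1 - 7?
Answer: 1638525/45824 ≈ 35.757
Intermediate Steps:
n = -6
z(B) = -6
O(v, C) = C**2 - 24*v (O(v, C) = -24*v + C**2 = C**2 - 24*v)
p = 1638525/8 (p = (-1793 + 1640318)/8 = (1/8)*1638525 = 1638525/8 ≈ 2.0482e+5)
p/(-1195*z(5) - 1442) = 1638525/(8*(-1195*(-6) - 1442)) = 1638525/(8*(7170 - 1442)) = (1638525/8)/5728 = (1638525/8)*(1/5728) = 1638525/45824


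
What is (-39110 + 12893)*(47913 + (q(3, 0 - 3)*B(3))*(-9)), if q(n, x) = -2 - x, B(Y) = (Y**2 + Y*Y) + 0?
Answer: -1251887967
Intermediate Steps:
B(Y) = 2*Y**2 (B(Y) = (Y**2 + Y**2) + 0 = 2*Y**2 + 0 = 2*Y**2)
(-39110 + 12893)*(47913 + (q(3, 0 - 3)*B(3))*(-9)) = (-39110 + 12893)*(47913 + ((-2 - (0 - 3))*(2*3**2))*(-9)) = -26217*(47913 + ((-2 - 1*(-3))*(2*9))*(-9)) = -26217*(47913 + ((-2 + 3)*18)*(-9)) = -26217*(47913 + (1*18)*(-9)) = -26217*(47913 + 18*(-9)) = -26217*(47913 - 162) = -26217*47751 = -1251887967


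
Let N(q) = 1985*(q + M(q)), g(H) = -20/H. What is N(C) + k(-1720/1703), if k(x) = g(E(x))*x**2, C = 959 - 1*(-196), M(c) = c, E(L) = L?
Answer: 7808885450/1703 ≈ 4.5854e+6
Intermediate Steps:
C = 1155 (C = 959 + 196 = 1155)
N(q) = 3970*q (N(q) = 1985*(q + q) = 1985*(2*q) = 3970*q)
k(x) = -20*x (k(x) = (-20/x)*x**2 = -20*x)
N(C) + k(-1720/1703) = 3970*1155 - (-34400)/1703 = 4585350 - (-34400)/1703 = 4585350 - 20*(-1720/1703) = 4585350 + 34400/1703 = 7808885450/1703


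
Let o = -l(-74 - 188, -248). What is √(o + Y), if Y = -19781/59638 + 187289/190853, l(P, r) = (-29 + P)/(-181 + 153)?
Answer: I*√61850401114007746999759/79674638498 ≈ 3.1214*I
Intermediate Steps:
l(P, r) = 29/28 - P/28 (l(P, r) = (-29 + P)/(-28) = (-29 + P)*(-1/28) = 29/28 - P/28)
o = -291/28 (o = -(29/28 - (-74 - 188)/28) = -(29/28 - 1/28*(-262)) = -(29/28 + 131/14) = -1*291/28 = -291/28 ≈ -10.393)
Y = 7394278189/11382091214 (Y = -19781*1/59638 + 187289*(1/190853) = -19781/59638 + 187289/190853 = 7394278189/11382091214 ≈ 0.64964)
√(o + Y) = √(-291/28 + 7394278189/11382091214) = √(-1552574376991/159349276996) = I*√61850401114007746999759/79674638498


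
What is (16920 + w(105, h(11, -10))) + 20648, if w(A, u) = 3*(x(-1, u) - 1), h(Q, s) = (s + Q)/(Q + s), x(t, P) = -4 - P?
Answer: 37550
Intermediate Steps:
h(Q, s) = 1 (h(Q, s) = (Q + s)/(Q + s) = 1)
w(A, u) = -15 - 3*u (w(A, u) = 3*((-4 - u) - 1) = 3*(-5 - u) = -15 - 3*u)
(16920 + w(105, h(11, -10))) + 20648 = (16920 + (-15 - 3*1)) + 20648 = (16920 + (-15 - 3)) + 20648 = (16920 - 18) + 20648 = 16902 + 20648 = 37550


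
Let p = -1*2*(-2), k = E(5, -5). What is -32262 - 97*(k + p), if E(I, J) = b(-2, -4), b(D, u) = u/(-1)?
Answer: -33038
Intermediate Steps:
b(D, u) = -u (b(D, u) = u*(-1) = -u)
E(I, J) = 4 (E(I, J) = -1*(-4) = 4)
k = 4
p = 4 (p = -2*(-2) = 4)
-32262 - 97*(k + p) = -32262 - 97*(4 + 4) = -32262 - 97*8 = -32262 - 776 = -33038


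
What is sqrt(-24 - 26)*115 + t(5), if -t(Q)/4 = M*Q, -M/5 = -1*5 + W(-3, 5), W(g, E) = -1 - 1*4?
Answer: -1000 + 575*I*sqrt(2) ≈ -1000.0 + 813.17*I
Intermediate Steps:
W(g, E) = -5 (W(g, E) = -1 - 4 = -5)
M = 50 (M = -5*(-1*5 - 5) = -5*(-5 - 5) = -5*(-10) = 50)
t(Q) = -200*Q
sqrt(-24 - 26)*115 + t(5) = sqrt(-24 - 26)*115 - 200*5 = sqrt(-50)*115 - 1000 = (5*I*sqrt(2))*115 - 1000 = 575*I*sqrt(2) - 1000 = -1000 + 575*I*sqrt(2)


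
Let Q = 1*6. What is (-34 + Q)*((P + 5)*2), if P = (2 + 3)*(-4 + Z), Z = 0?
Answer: 840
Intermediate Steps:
Q = 6
P = -20 (P = (2 + 3)*(-4 + 0) = 5*(-4) = -20)
(-34 + Q)*((P + 5)*2) = (-34 + 6)*((-20 + 5)*2) = -(-420)*2 = -28*(-30) = 840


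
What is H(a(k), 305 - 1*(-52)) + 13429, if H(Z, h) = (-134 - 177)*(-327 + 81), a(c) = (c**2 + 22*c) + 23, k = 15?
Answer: 89935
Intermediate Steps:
a(c) = 23 + c**2 + 22*c
H(Z, h) = 76506 (H(Z, h) = -311*(-246) = 76506)
H(a(k), 305 - 1*(-52)) + 13429 = 76506 + 13429 = 89935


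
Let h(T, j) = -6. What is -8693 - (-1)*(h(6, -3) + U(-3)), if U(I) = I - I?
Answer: -8699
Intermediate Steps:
U(I) = 0
-8693 - (-1)*(h(6, -3) + U(-3)) = -8693 - (-1)*(-6 + 0) = -8693 - (-1)*(-6) = -8693 - 1*6 = -8693 - 6 = -8699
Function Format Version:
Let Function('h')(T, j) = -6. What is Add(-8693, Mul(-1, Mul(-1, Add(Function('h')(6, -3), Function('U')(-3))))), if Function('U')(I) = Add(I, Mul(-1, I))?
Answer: -8699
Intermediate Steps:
Function('U')(I) = 0
Add(-8693, Mul(-1, Mul(-1, Add(Function('h')(6, -3), Function('U')(-3))))) = Add(-8693, Mul(-1, Mul(-1, Add(-6, 0)))) = Add(-8693, Mul(-1, Mul(-1, -6))) = Add(-8693, Mul(-1, 6)) = Add(-8693, -6) = -8699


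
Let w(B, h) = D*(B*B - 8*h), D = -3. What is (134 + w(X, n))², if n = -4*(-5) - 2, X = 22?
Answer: 784996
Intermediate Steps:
n = 18 (n = 20 - 2 = 18)
w(B, h) = -3*B² + 24*h (w(B, h) = -3*(B*B - 8*h) = -3*(B² - 8*h) = -3*B² + 24*h)
(134 + w(X, n))² = (134 + (-3*22² + 24*18))² = (134 + (-3*484 + 432))² = (134 + (-1452 + 432))² = (134 - 1020)² = (-886)² = 784996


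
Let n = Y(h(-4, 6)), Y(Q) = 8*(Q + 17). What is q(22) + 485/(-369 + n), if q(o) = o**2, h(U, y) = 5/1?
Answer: 92927/193 ≈ 481.49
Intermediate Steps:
h(U, y) = 5 (h(U, y) = 5*1 = 5)
Y(Q) = 136 + 8*Q (Y(Q) = 8*(17 + Q) = 136 + 8*Q)
n = 176 (n = 136 + 8*5 = 136 + 40 = 176)
q(22) + 485/(-369 + n) = 22**2 + 485/(-369 + 176) = 484 + 485/(-193) = 484 - 1/193*485 = 484 - 485/193 = 92927/193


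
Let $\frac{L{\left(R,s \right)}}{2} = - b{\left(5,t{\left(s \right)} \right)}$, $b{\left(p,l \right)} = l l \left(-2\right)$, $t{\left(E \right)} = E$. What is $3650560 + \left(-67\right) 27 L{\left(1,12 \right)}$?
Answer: $2608576$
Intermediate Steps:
$b{\left(p,l \right)} = - 2 l^{2}$ ($b{\left(p,l \right)} = l^{2} \left(-2\right) = - 2 l^{2}$)
$L{\left(R,s \right)} = 4 s^{2}$ ($L{\left(R,s \right)} = 2 \left(- \left(-2\right) s^{2}\right) = 2 \cdot 2 s^{2} = 4 s^{2}$)
$3650560 + \left(-67\right) 27 L{\left(1,12 \right)} = 3650560 + \left(-67\right) 27 \cdot 4 \cdot 12^{2} = 3650560 - 1809 \cdot 4 \cdot 144 = 3650560 - 1041984 = 2608576$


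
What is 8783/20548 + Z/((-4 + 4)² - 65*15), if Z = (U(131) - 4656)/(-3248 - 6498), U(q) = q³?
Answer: 1177793113/1775038980 ≈ 0.66353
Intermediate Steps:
Z = -2243435/9746 (Z = (131³ - 4656)/(-3248 - 6498) = (2248091 - 4656)/(-9746) = 2243435*(-1/9746) = -2243435/9746 ≈ -230.19)
8783/20548 + Z/((-4 + 4)² - 65*15) = 8783/20548 - 2243435/(9746*((-4 + 4)² - 65*15)) = 8783*(1/20548) - 2243435/(9746*(0² - 975)) = 8783/20548 - 2243435/(9746*(0 - 975)) = 8783/20548 - 2243435/9746/(-975) = 8783/20548 - 2243435/9746*(-1/975) = 8783/20548 + 448687/1900470 = 1177793113/1775038980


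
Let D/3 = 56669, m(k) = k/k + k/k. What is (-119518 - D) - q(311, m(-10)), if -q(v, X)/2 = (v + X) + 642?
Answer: -287615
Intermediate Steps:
m(k) = 2 (m(k) = 1 + 1 = 2)
q(v, X) = -1284 - 2*X - 2*v (q(v, X) = -2*((v + X) + 642) = -2*((X + v) + 642) = -2*(642 + X + v) = -1284 - 2*X - 2*v)
D = 170007 (D = 3*56669 = 170007)
(-119518 - D) - q(311, m(-10)) = (-119518 - 1*170007) - (-1284 - 2*2 - 2*311) = (-119518 - 170007) - (-1284 - 4 - 622) = -289525 - 1*(-1910) = -289525 + 1910 = -287615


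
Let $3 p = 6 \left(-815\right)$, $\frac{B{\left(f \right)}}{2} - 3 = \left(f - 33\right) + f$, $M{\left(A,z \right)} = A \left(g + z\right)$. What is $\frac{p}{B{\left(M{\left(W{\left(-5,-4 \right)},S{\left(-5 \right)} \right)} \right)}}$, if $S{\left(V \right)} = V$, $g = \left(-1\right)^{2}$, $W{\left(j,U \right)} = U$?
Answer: $- \frac{815}{2} \approx -407.5$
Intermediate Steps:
$g = 1$
$M{\left(A,z \right)} = A \left(1 + z\right)$
$B{\left(f \right)} = -60 + 4 f$ ($B{\left(f \right)} = 6 + 2 \left(\left(f - 33\right) + f\right) = 6 + 2 \left(\left(-33 + f\right) + f\right) = 6 + 2 \left(-33 + 2 f\right) = 6 + \left(-66 + 4 f\right) = -60 + 4 f$)
$p = -1630$ ($p = \frac{6 \left(-815\right)}{3} = \frac{1}{3} \left(-4890\right) = -1630$)
$\frac{p}{B{\left(M{\left(W{\left(-5,-4 \right)},S{\left(-5 \right)} \right)} \right)}} = - \frac{1630}{-60 + 4 \left(- 4 \left(1 - 5\right)\right)} = - \frac{1630}{-60 + 4 \left(\left(-4\right) \left(-4\right)\right)} = - \frac{1630}{-60 + 4 \cdot 16} = - \frac{1630}{-60 + 64} = - \frac{1630}{4} = \left(-1630\right) \frac{1}{4} = - \frac{815}{2}$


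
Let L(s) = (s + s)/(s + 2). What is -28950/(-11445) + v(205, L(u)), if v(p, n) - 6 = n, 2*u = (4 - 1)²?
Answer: 98338/9919 ≈ 9.9141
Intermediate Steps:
u = 9/2 (u = (4 - 1)²/2 = (½)*3² = (½)*9 = 9/2 ≈ 4.5000)
L(s) = 2*s/(2 + s) (L(s) = (2*s)/(2 + s) = 2*s/(2 + s))
v(p, n) = 6 + n
-28950/(-11445) + v(205, L(u)) = -28950/(-11445) + (6 + 2*(9/2)/(2 + 9/2)) = -28950*(-1/11445) + (6 + 2*(9/2)/(13/2)) = 1930/763 + (6 + 2*(9/2)*(2/13)) = 1930/763 + (6 + 18/13) = 1930/763 + 96/13 = 98338/9919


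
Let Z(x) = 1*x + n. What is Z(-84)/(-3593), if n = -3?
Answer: 87/3593 ≈ 0.024214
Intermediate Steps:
Z(x) = -3 + x (Z(x) = 1*x - 3 = x - 3 = -3 + x)
Z(-84)/(-3593) = (-3 - 84)/(-3593) = -87*(-1/3593) = 87/3593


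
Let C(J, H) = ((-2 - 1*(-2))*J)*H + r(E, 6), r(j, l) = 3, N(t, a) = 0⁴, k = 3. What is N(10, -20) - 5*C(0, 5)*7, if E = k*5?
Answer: -105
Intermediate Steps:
E = 15 (E = 3*5 = 15)
N(t, a) = 0
C(J, H) = 3 (C(J, H) = ((-2 - 1*(-2))*J)*H + 3 = ((-2 + 2)*J)*H + 3 = (0*J)*H + 3 = 0*H + 3 = 0 + 3 = 3)
N(10, -20) - 5*C(0, 5)*7 = 0 - 5*3*7 = 0 - 15*7 = 0 - 1*105 = 0 - 105 = -105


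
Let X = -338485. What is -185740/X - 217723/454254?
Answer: 2135433661/30751633038 ≈ 0.069441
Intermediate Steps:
-185740/X - 217723/454254 = -185740/(-338485) - 217723/454254 = -185740*(-1/338485) - 217723*1/454254 = 37148/67697 - 217723/454254 = 2135433661/30751633038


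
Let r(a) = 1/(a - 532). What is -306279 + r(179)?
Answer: -108116488/353 ≈ -3.0628e+5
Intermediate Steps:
r(a) = 1/(-532 + a)
-306279 + r(179) = -306279 + 1/(-532 + 179) = -306279 + 1/(-353) = -306279 - 1/353 = -108116488/353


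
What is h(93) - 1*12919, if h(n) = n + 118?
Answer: -12708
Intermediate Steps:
h(n) = 118 + n
h(93) - 1*12919 = (118 + 93) - 1*12919 = 211 - 12919 = -12708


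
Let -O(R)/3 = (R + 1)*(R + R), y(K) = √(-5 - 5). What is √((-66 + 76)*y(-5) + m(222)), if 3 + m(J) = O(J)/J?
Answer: √(-1341 + 10*I*√10) ≈ 0.4317 + 36.622*I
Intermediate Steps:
y(K) = I*√10 (y(K) = √(-10) = I*√10)
O(R) = -6*R*(1 + R) (O(R) = -3*(R + 1)*(R + R) = -3*(1 + R)*2*R = -6*R*(1 + R))
m(J) = -9 - 6*J (m(J) = -3 + (-6*J*(1 + J))/J = -3 + (-6 - 6*J) = -9 - 6*J)
√((-66 + 76)*y(-5) + m(222)) = √((-66 + 76)*(I*√10) + (-9 - 6*222)) = √(10*(I*√10) + (-9 - 1332)) = √(10*I*√10 - 1341) = √(-1341 + 10*I*√10)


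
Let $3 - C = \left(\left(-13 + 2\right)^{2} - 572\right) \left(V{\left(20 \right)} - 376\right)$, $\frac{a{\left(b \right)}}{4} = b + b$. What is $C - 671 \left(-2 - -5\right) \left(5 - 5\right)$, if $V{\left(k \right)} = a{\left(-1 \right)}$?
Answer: $-173181$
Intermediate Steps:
$a{\left(b \right)} = 8 b$ ($a{\left(b \right)} = 4 \left(b + b\right) = 4 \cdot 2 b = 8 b$)
$V{\left(k \right)} = -8$ ($V{\left(k \right)} = 8 \left(-1\right) = -8$)
$C = -173181$ ($C = 3 - \left(\left(-13 + 2\right)^{2} - 572\right) \left(-8 - 376\right) = 3 - \left(\left(-11\right)^{2} - 572\right) \left(-384\right) = 3 - \left(121 - 572\right) \left(-384\right) = 3 - \left(-451\right) \left(-384\right) = 3 - 173184 = -173181$)
$C - 671 \left(-2 - -5\right) \left(5 - 5\right) = -173181 - 671 \left(-2 - -5\right) \left(5 - 5\right) = -173181 - 671 \left(-2 + 5\right) 0 = -173181 - 671 \cdot 3 \cdot 0 = -173181 - 0 = -173181 + 0 = -173181$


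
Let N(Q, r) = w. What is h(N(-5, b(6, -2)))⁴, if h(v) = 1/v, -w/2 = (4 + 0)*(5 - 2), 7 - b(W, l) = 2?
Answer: 1/331776 ≈ 3.0141e-6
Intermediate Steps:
b(W, l) = 5 (b(W, l) = 7 - 1*2 = 7 - 2 = 5)
w = -24 (w = -2*(4 + 0)*(5 - 2) = -8*3 = -2*12 = -24)
N(Q, r) = -24
h(N(-5, b(6, -2)))⁴ = (1/(-24))⁴ = (-1/24)⁴ = 1/331776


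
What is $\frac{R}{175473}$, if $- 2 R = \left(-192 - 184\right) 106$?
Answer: $\frac{19928}{175473} \approx 0.11357$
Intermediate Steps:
$R = 19928$ ($R = - \frac{\left(-192 - 184\right) 106}{2} = - \frac{\left(-376\right) 106}{2} = \left(- \frac{1}{2}\right) \left(-39856\right) = 19928$)
$\frac{R}{175473} = \frac{19928}{175473}$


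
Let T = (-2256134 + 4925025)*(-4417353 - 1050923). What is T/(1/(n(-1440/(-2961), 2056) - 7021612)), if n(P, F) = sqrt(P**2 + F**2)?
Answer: 102475038768404608592 - 116753860815328*sqrt(7149210209)/329 ≈ 1.0245e+20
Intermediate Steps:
n(P, F) = sqrt(F**2 + P**2)
T = -14594232601916 (T = 2668891*(-5468276) = -14594232601916)
T/(1/(n(-1440/(-2961), 2056) - 7021612)) = -(-102475038768404608592 + 14594232601916*sqrt(2056**2 + (-1440/(-2961))**2)) = -(-102475038768404608592 + 14594232601916*sqrt(4227136 + (-1440*(-1/2961))**2)) = -(-102475038768404608592 + 14594232601916*sqrt(4227136 + (160/329)**2)) = -(-102475038768404608592 + 14594232601916*sqrt(4227136 + 25600/108241)) = -(-102475038768404608592 + 116753860815328*sqrt(7149210209)/329) = -14594232601916*(-7021612 + 8*sqrt(7149210209)/329) = 102475038768404608592 - 116753860815328*sqrt(7149210209)/329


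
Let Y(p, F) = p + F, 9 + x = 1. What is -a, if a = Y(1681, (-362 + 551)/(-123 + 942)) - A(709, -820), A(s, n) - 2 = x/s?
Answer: -15477574/9217 ≈ -1679.2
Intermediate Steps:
x = -8 (x = -9 + 1 = -8)
Y(p, F) = F + p
A(s, n) = 2 - 8/s
a = 15477574/9217 (a = ((-362 + 551)/(-123 + 942) + 1681) - (2 - 8/709) = (189/819 + 1681) - (2 - 8*1/709) = (189*(1/819) + 1681) - (2 - 8/709) = (3/13 + 1681) - 1*1410/709 = 21856/13 - 1410/709 = 15477574/9217 ≈ 1679.2)
-a = -1*15477574/9217 = -15477574/9217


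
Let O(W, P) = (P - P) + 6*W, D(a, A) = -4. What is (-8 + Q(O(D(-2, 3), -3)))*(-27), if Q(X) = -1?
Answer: 243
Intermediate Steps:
O(W, P) = 6*W (O(W, P) = 0 + 6*W = 6*W)
(-8 + Q(O(D(-2, 3), -3)))*(-27) = (-8 - 1)*(-27) = -9*(-27) = 243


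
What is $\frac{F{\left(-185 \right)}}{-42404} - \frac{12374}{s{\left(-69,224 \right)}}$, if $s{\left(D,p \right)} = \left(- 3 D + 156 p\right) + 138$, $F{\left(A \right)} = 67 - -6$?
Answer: $- \frac{527283193}{1496394756} \approx -0.35237$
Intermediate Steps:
$F{\left(A \right)} = 73$ ($F{\left(A \right)} = 67 + 6 = 73$)
$s{\left(D,p \right)} = 138 - 3 D + 156 p$
$\frac{F{\left(-185 \right)}}{-42404} - \frac{12374}{s{\left(-69,224 \right)}} = \frac{73}{-42404} - \frac{12374}{138 - -207 + 156 \cdot 224} = 73 \left(- \frac{1}{42404}\right) - \frac{12374}{138 + 207 + 34944} = - \frac{73}{42404} - \frac{12374}{35289} = - \frac{527283193}{1496394756}$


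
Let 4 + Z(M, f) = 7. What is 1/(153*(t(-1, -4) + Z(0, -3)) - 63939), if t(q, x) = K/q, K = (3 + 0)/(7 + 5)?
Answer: -4/254073 ≈ -1.5744e-5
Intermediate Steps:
Z(M, f) = 3 (Z(M, f) = -4 + 7 = 3)
K = 1/4 (K = 3/12 = 3*(1/12) = 1/4 ≈ 0.25000)
t(q, x) = 1/(4*q)
1/(153*(t(-1, -4) + Z(0, -3)) - 63939) = 1/(153*((1/4)/(-1) + 3) - 63939) = 1/(153*((1/4)*(-1) + 3) - 63939) = 1/(153*(-1/4 + 3) - 63939) = 1/(153*(11/4) - 63939) = 1/(1683/4 - 63939) = 1/(-254073/4) = -4/254073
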